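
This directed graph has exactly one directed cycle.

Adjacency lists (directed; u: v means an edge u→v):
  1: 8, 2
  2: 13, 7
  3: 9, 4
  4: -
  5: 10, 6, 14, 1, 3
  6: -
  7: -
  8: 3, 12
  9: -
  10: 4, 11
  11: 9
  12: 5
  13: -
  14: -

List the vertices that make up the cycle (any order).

DFS with gray/black marking from 5:
5 gray
  10 gray
    4 gray
    4 black
    11 gray
      9 gray
      9 black
    11 black
  10 black
  6 gray
  6 black
  14 gray
  14 black
  1 gray
    8 gray
      3 gray
        3→9: 9 black — skip
        3→4: 4 black — skip
      3 black
      12 gray
        12→5: 5 is gray → back edge
Back edge closes the cycle 5 → 1 → 8 → 12 → 5; its vertices are {1, 5, 8, 12}.

1, 5, 8, 12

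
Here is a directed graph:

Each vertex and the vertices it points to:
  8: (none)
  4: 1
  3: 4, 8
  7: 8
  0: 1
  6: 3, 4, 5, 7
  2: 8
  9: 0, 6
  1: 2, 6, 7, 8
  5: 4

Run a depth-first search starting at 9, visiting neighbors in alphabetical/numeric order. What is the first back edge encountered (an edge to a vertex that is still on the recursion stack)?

4->1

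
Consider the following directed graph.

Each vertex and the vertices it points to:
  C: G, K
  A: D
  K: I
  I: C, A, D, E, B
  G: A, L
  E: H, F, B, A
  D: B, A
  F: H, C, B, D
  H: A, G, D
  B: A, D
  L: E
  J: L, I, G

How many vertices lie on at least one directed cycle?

A vertex is on a directed cycle iff it belongs to a strongly connected component of size ≥ 2 (or has a self-loop).
The vertices on cycles are {A, B, C, D, E, F, G, H, I, K, L} — 11 in total.

11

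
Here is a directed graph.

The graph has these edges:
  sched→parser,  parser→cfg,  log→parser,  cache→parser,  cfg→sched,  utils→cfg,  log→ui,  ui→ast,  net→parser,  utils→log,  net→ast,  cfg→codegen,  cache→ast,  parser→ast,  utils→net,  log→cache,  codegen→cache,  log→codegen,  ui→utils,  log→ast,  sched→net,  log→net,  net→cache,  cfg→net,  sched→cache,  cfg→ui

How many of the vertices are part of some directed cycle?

9

A vertex is on a directed cycle iff it belongs to a strongly connected component of size ≥ 2 (or has a self-loop).
The vertices on cycles are {ui, cfg, log, net, cache, sched, utils, parser, codegen} — 9 in total.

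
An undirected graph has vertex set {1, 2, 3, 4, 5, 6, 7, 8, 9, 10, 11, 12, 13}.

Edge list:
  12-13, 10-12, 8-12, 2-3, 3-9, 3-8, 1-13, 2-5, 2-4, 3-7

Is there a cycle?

DFS, tracking each vertex's parent; an edge to a visited non-parent vertex closes a cycle.
Start from 4:
visit 4 (parent –)
  visit 2 (parent 4)
    visit 5 (parent 2)
      5–2: parent, skip
    visit 3 (parent 2)
      3–2: parent, skip
      visit 8 (parent 3)
        8–3: parent, skip
        visit 12 (parent 8)
          12–8: parent, skip
          visit 10 (parent 12)
            10–12: parent, skip
          visit 13 (parent 12)
            visit 1 (parent 13)
              1–13: parent, skip
            13–12: parent, skip
      visit 7 (parent 3)
        7–3: parent, skip
      visit 9 (parent 3)
        9–3: parent, skip
    2–4: parent, skip
visit 6 (parent –)
visit 11 (parent –)
No non-parent visited neighbor found — the graph is a forest.

No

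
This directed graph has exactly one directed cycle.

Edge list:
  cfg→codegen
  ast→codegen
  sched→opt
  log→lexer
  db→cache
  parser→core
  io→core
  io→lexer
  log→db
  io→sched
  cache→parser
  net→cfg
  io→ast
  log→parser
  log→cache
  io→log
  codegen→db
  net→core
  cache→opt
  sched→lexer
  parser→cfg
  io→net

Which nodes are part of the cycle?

DFS with gray/black marking from cache:
cache gray
  parser gray
    core gray
    core black
    cfg gray
      codegen gray
        db gray
          db→cache: cache is gray → back edge
Back edge closes the cycle cache → parser → cfg → codegen → db → cache; its vertices are {db, cfg, cache, parser, codegen}.

db, cfg, cache, parser, codegen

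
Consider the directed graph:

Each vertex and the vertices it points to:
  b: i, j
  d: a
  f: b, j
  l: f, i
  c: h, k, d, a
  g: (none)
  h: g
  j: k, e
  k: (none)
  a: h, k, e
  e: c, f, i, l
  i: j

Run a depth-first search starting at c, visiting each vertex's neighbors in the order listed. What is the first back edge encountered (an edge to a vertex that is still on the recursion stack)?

e→c

DFS from c (visiting each vertex's neighbors in the order listed); mark gray on enter, black on exit:
c gray
  h gray
    g gray
    g black
  h black
  k gray
  k black
  d gray
    a gray
      a→h: h black — skip
      a→k: k black — skip
      e gray
        e→c: c is gray → back edge
First back edge: e → c.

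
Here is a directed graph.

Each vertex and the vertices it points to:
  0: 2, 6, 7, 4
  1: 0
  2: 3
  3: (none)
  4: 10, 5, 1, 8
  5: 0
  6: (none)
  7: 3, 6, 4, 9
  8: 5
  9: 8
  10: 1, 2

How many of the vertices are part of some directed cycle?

A vertex is on a directed cycle iff it belongs to a strongly connected component of size ≥ 2 (or has a self-loop).
The vertices on cycles are {0, 1, 4, 5, 7, 8, 9, 10} — 8 in total.

8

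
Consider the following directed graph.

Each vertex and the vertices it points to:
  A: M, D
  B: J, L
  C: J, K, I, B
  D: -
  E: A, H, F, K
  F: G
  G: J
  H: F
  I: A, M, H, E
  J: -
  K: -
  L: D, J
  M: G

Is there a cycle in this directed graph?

DFS with white/gray/black marking, starting from F:
F gray
  G gray
    J gray
    J black
  G black
F black
A gray
  M gray
    M→G: G black — skip
  M black
  D gray
  D black
A black
B gray
  B→J: J black — skip
  L gray
    L→D: D black — skip
    L→J: J black — skip
  L black
B black
C gray
  C→J: J black — skip
  K gray
  K black
  I gray
    I→A: A black — skip
    I→M: M black — skip
    H gray
      H→F: F black — skip
    H black
    E gray
      E→A: A black — skip
      E→H: H black — skip
      E→F: F black — skip
      E→K: K black — skip
    E black
  I black
  C→B: B black — skip
C black
Every edge goes to a white or black vertex — no back edge, so the graph is acyclic.

No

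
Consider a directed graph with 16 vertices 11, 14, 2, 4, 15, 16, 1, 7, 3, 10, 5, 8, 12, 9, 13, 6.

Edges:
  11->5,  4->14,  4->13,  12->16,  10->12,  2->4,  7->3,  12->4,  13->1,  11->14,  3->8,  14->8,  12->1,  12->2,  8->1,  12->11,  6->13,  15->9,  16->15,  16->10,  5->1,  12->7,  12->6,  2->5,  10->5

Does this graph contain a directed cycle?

Yes

DFS with white/gray/black marking, starting from 2:
2 gray
  5 gray
    1 gray
    1 black
  5 black
  4 gray
    14 gray
      8 gray
        8→1: 1 black — skip
      8 black
    14 black
    13 gray
      13→1: 1 black — skip
    13 black
  4 black
2 black
11 gray
  11→14: 14 black — skip
  11→5: 5 black — skip
11 black
15 gray
  9 gray
  9 black
15 black
16 gray
  16→15: 15 black — skip
  10 gray
    10→5: 5 black — skip
    12 gray
      12→16: 16 is gray → back edge
Back edge found, so a cycle exists: 16 → 10 → 12 → 16.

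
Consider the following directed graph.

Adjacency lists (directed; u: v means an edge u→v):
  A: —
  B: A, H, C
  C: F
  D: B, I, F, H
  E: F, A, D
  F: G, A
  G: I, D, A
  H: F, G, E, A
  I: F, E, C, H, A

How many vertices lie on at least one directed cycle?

A vertex is on a directed cycle iff it belongs to a strongly connected component of size ≥ 2 (or has a self-loop).
The vertices on cycles are {B, C, D, E, F, G, H, I} — 8 in total.

8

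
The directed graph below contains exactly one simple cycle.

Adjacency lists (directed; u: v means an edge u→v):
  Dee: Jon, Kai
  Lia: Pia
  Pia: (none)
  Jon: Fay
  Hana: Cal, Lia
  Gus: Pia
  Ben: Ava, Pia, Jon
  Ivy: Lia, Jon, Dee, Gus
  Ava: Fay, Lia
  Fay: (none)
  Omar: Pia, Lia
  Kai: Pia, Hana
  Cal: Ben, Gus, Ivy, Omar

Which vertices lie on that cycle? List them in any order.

DFS with gray/black marking from Cal:
Cal gray
  Ben gray
    Ava gray
      Fay gray
      Fay black
      Lia gray
        Pia gray
        Pia black
      Lia black
    Ava black
    Ben→Pia: Pia black — skip
    Jon gray
      Jon→Fay: Fay black — skip
    Jon black
  Ben black
  Gus gray
    Gus→Pia: Pia black — skip
  Gus black
  Ivy gray
    Ivy→Lia: Lia black — skip
    Ivy→Jon: Jon black — skip
    Dee gray
      Dee→Jon: Jon black — skip
      Kai gray
        Kai→Pia: Pia black — skip
        Hana gray
          Hana→Cal: Cal is gray → back edge
Back edge closes the cycle Cal → Ivy → Dee → Kai → Hana → Cal; its vertices are {Cal, Dee, Ivy, Kai, Hana}.

Cal, Dee, Ivy, Kai, Hana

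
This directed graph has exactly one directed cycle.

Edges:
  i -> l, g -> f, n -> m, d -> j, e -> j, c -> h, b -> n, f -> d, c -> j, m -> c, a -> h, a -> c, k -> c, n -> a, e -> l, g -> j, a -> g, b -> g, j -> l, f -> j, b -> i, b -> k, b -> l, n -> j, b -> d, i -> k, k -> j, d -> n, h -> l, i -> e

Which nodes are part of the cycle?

a, d, f, g, n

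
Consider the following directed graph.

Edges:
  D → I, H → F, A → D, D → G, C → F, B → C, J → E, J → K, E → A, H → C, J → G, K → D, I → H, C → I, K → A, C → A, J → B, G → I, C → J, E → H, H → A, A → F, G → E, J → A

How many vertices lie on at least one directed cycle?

10

A vertex is on a directed cycle iff it belongs to a strongly connected component of size ≥ 2 (or has a self-loop).
The vertices on cycles are {A, B, C, D, E, G, H, I, J, K} — 10 in total.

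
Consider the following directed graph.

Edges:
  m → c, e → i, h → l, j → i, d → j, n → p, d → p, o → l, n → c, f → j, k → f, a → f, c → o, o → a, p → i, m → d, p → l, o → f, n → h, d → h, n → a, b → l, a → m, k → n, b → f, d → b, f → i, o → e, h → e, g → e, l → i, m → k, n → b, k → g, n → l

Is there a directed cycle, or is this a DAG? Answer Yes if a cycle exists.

Yes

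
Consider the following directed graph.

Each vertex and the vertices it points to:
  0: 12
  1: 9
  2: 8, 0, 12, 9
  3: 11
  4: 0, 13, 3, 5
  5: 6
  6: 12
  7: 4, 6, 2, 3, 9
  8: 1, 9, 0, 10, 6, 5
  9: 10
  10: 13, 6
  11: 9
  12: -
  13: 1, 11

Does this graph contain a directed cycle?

Yes

DFS with white/gray/black marking, starting from 5:
5 gray
  6 gray
    12 gray
    12 black
  6 black
5 black
0 gray
  0→12: 12 black — skip
0 black
1 gray
  9 gray
    10 gray
      13 gray
        13→1: 1 is gray → back edge
Back edge found, so a cycle exists: 1 → 9 → 10 → 13 → 1.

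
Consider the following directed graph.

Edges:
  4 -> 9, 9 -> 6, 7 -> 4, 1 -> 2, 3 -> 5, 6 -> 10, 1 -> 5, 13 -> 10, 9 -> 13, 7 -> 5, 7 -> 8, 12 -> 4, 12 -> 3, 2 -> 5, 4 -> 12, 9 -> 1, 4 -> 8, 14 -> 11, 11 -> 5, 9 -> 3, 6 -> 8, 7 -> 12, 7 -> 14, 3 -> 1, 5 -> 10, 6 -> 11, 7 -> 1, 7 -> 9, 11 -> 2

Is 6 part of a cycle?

6 lies on a cycle iff there is a path from 6 back to itself.
Exploring from 6, it never reaches itself; equivalently, its strongly connected component is a singleton.

No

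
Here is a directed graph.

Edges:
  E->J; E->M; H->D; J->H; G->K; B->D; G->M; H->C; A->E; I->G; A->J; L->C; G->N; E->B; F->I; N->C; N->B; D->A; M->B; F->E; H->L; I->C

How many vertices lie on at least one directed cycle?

7

A vertex is on a directed cycle iff it belongs to a strongly connected component of size ≥ 2 (or has a self-loop).
The vertices on cycles are {A, B, D, E, H, J, M} — 7 in total.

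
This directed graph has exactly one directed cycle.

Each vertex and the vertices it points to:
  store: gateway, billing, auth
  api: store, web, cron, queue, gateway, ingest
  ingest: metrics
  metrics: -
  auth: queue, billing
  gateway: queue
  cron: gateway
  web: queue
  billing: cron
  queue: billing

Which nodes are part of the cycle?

cron, queue, billing, gateway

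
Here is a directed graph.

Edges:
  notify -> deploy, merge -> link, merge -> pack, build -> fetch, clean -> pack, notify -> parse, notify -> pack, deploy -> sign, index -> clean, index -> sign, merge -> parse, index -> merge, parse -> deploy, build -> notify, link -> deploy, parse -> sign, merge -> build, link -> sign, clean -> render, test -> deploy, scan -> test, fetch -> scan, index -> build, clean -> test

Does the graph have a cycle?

No

DFS with white/gray/black marking, starting from merge:
merge gray
  pack gray
  pack black
  parse gray
    deploy gray
      sign gray
      sign black
    deploy black
    parse→sign: sign black — skip
  parse black
  build gray
    notify gray
      notify→pack: pack black — skip
      notify→parse: parse black — skip
      notify→deploy: deploy black — skip
    notify black
    fetch gray
      scan gray
        test gray
          test→deploy: deploy black — skip
        test black
      scan black
    fetch black
  build black
  link gray
    link→sign: sign black — skip
    link→deploy: deploy black — skip
  link black
merge black
clean gray
  clean→pack: pack black — skip
  render gray
  render black
  clean→test: test black — skip
clean black
index gray
  index→sign: sign black — skip
  index→build: build black — skip
  index→merge: merge black — skip
  index→clean: clean black — skip
index black
Every edge goes to a white or black vertex — no back edge, so the graph is acyclic.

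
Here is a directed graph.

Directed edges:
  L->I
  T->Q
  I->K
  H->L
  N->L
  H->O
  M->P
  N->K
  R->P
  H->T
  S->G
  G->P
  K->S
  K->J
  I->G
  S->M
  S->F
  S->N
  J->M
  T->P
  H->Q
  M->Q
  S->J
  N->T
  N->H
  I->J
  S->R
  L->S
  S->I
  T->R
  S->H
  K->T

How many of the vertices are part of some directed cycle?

A vertex is on a directed cycle iff it belongs to a strongly connected component of size ≥ 2 (or has a self-loop).
The vertices on cycles are {H, I, K, L, N, S} — 6 in total.

6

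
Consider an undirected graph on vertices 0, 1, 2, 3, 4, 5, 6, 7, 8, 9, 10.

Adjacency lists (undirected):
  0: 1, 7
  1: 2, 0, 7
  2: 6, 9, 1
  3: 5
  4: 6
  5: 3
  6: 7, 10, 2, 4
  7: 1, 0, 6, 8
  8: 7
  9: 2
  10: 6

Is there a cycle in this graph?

Yes

DFS, tracking each vertex's parent; an edge to a visited non-parent vertex closes a cycle.
Start from 8:
visit 8 (parent –)
  visit 7 (parent 8)
    visit 1 (parent 7)
      visit 2 (parent 1)
        visit 6 (parent 2)
          6–7: 7 visited and ≠ parent → cycle
Cycle: 7 – 1 – 2 – 6 – 7.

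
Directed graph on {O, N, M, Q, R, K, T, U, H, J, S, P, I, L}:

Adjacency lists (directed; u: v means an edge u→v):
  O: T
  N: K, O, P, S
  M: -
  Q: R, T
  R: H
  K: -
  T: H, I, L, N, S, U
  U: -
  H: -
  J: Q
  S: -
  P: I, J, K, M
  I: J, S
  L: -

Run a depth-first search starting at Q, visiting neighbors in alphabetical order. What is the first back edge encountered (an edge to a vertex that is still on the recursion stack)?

DFS from Q (visiting neighbors in alphabetical order); mark gray on enter, black on exit:
Q gray
  R gray
    H gray
    H black
  R black
  T gray
    T→H: H black — skip
    I gray
      J gray
        J→Q: Q is gray → back edge
First back edge: J → Q.

J→Q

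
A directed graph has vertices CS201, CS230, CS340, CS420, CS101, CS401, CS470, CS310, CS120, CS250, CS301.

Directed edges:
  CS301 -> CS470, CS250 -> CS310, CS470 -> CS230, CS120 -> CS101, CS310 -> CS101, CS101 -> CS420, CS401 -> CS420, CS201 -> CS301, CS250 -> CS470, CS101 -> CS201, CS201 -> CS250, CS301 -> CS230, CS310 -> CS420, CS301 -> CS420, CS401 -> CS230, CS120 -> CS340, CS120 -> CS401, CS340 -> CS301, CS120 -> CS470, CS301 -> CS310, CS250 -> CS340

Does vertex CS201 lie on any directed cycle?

Yes

CS201 is on a cycle iff CS201 can reach itself via ≥1 edge.
CS201 → CS250 → CS310 → CS101 → CS201 — yes.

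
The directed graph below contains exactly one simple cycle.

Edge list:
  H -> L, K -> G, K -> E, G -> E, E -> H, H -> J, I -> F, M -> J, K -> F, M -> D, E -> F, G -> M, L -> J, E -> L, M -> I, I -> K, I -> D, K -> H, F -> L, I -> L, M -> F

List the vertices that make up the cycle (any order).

G, I, K, M

DFS with gray/black marking from K:
K gray
  G gray
    M gray
      I gray
        I→K: K is gray → back edge
Back edge closes the cycle K → G → M → I → K; its vertices are {G, I, K, M}.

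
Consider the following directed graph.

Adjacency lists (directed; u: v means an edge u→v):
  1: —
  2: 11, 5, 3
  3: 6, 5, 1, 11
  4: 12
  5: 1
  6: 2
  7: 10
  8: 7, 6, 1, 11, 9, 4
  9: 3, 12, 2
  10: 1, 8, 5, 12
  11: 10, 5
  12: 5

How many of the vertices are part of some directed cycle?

A vertex is on a directed cycle iff it belongs to a strongly connected component of size ≥ 2 (or has a self-loop).
The vertices on cycles are {2, 3, 6, 7, 8, 9, 10, 11} — 8 in total.

8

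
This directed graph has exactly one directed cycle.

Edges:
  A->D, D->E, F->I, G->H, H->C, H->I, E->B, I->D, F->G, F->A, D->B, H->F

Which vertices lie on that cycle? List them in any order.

F, G, H

DFS with gray/black marking from H:
H gray
  C gray
  C black
  I gray
    D gray
      B gray
      B black
      E gray
        E→B: B black — skip
      E black
    D black
  I black
  F gray
    G gray
      G→H: H is gray → back edge
Back edge closes the cycle H → F → G → H; its vertices are {F, G, H}.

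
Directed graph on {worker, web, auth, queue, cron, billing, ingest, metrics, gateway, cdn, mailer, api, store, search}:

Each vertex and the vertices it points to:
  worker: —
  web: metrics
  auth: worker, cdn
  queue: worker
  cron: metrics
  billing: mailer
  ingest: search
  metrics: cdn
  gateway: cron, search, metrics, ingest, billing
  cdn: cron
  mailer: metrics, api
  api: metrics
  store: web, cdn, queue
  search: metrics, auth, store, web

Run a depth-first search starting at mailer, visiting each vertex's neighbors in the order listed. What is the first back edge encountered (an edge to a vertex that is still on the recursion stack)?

cron→metrics

DFS from mailer (visiting each vertex's neighbors in the order listed); mark gray on enter, black on exit:
mailer gray
  metrics gray
    cdn gray
      cron gray
        cron→metrics: metrics is gray → back edge
First back edge: cron → metrics.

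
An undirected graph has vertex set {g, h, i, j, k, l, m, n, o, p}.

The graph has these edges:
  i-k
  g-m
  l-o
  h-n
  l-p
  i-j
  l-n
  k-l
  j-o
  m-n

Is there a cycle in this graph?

Yes

DFS, tracking each vertex's parent; an edge to a visited non-parent vertex closes a cycle.
Start from j:
visit j (parent –)
  visit o (parent j)
    visit l (parent o)
      visit k (parent l)
        visit i (parent k)
          i–k: parent, skip
          i–j: j visited and ≠ parent → cycle
Cycle: j – o – l – k – i – j.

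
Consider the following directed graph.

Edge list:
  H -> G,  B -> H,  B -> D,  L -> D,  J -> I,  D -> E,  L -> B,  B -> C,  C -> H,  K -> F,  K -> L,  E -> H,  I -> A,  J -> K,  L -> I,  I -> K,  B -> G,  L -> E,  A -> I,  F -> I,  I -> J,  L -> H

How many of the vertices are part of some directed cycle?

6

A vertex is on a directed cycle iff it belongs to a strongly connected component of size ≥ 2 (or has a self-loop).
The vertices on cycles are {A, F, I, J, K, L} — 6 in total.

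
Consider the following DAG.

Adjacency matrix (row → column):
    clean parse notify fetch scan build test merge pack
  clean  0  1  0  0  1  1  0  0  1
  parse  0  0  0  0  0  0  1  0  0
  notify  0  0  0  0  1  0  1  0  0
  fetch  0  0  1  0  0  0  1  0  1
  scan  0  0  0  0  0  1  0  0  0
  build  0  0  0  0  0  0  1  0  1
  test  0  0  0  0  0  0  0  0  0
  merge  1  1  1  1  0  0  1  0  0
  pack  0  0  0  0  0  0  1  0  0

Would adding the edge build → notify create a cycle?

Yes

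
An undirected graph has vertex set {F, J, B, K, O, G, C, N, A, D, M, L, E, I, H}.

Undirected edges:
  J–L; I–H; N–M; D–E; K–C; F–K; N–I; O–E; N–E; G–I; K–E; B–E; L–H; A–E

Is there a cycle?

DFS, tracking each vertex's parent; an edge to a visited non-parent vertex closes a cycle.
Start from B:
visit B (parent –)
  visit E (parent B)
    visit A (parent E)
      A–E: parent, skip
    E–B: parent, skip
    visit K (parent E)
      visit C (parent K)
        C–K: parent, skip
      visit F (parent K)
        F–K: parent, skip
      K–E: parent, skip
    visit D (parent E)
      D–E: parent, skip
    visit N (parent E)
      visit M (parent N)
        M–N: parent, skip
      visit I (parent N)
        I–N: parent, skip
        visit H (parent I)
          visit L (parent H)
            L–H: parent, skip
            visit J (parent L)
              J–L: parent, skip
          H–I: parent, skip
        visit G (parent I)
          G–I: parent, skip
      N–E: parent, skip
    visit O (parent E)
      O–E: parent, skip
No non-parent visited neighbor found — the graph is a forest.

No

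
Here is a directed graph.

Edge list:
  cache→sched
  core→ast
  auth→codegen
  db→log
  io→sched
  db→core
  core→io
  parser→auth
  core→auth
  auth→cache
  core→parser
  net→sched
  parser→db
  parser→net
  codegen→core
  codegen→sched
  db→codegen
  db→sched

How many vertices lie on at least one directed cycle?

5

A vertex is on a directed cycle iff it belongs to a strongly connected component of size ≥ 2 (or has a self-loop).
The vertices on cycles are {db, auth, core, parser, codegen} — 5 in total.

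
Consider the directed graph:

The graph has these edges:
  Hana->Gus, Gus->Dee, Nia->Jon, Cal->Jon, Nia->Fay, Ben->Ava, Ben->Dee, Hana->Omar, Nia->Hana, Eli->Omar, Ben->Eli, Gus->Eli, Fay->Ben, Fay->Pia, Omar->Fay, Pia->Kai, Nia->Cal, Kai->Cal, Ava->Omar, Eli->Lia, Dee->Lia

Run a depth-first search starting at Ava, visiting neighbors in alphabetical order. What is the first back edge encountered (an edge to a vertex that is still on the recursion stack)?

Ben->Ava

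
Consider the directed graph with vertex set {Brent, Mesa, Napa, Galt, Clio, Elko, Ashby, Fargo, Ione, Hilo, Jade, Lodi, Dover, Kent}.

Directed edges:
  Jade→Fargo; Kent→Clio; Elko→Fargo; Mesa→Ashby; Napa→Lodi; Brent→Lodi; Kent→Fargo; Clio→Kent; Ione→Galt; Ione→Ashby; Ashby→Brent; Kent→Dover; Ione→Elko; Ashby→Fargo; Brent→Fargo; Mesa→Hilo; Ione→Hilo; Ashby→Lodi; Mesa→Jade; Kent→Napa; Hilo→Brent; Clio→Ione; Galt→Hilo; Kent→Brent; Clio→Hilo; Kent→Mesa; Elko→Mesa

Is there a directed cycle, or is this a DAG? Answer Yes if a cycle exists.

Yes

DFS with white/gray/black marking, starting from Lodi:
Lodi gray
Lodi black
Brent gray
  Fargo gray
  Fargo black
  Brent→Lodi: Lodi black — skip
Brent black
Mesa gray
  Ashby gray
    Ashby→Brent: Brent black — skip
    Ashby→Lodi: Lodi black — skip
    Ashby→Fargo: Fargo black — skip
  Ashby black
  Hilo gray
    Hilo→Brent: Brent black — skip
  Hilo black
  Jade gray
    Jade→Fargo: Fargo black — skip
  Jade black
Mesa black
Napa gray
  Napa→Lodi: Lodi black — skip
Napa black
Galt gray
  Galt→Hilo: Hilo black — skip
Galt black
Clio gray
  Clio→Hilo: Hilo black — skip
  Kent gray
    Kent→Mesa: Mesa black — skip
    Kent→Brent: Brent black — skip
    Dover gray
    Dover black
    Kent→Napa: Napa black — skip
    Kent→Fargo: Fargo black — skip
    Kent→Clio: Clio is gray → back edge
Back edge found, so a cycle exists: Clio → Kent → Clio.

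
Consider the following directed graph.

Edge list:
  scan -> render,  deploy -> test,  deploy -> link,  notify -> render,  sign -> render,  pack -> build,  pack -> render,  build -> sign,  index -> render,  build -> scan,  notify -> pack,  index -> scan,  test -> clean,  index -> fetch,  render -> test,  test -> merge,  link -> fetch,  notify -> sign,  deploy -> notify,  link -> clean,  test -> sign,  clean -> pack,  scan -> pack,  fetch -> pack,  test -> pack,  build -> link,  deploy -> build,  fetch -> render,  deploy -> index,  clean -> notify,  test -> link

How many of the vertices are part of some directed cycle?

A vertex is on a directed cycle iff it belongs to a strongly connected component of size ≥ 2 (or has a self-loop).
The vertices on cycles are {link, pack, scan, sign, test, build, clean, fetch, notify, render} — 10 in total.

10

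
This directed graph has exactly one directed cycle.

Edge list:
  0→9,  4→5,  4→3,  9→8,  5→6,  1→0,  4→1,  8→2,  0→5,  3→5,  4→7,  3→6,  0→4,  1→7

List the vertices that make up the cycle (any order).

0, 1, 4

DFS with gray/black marking from 0:
0 gray
  4 gray
    3 gray
      5 gray
        6 gray
        6 black
      5 black
      3→6: 6 black — skip
    3 black
    7 gray
    7 black
    1 gray
      1→0: 0 is gray → back edge
Back edge closes the cycle 0 → 4 → 1 → 0; its vertices are {0, 1, 4}.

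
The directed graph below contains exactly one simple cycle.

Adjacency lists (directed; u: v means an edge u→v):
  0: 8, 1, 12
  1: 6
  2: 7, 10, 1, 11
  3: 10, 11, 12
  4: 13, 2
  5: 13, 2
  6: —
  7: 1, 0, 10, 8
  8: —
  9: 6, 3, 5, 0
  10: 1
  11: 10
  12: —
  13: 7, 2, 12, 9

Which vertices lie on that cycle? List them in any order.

5, 9, 13

DFS with gray/black marking from 13:
13 gray
  7 gray
    1 gray
      6 gray
      6 black
    1 black
    0 gray
      8 gray
      8 black
      0→1: 1 black — skip
      12 gray
      12 black
    0 black
    10 gray
      10→1: 1 black — skip
    10 black
    7→8: 8 black — skip
  7 black
  2 gray
    2→7: 7 black — skip
    2→10: 10 black — skip
    2→1: 1 black — skip
    11 gray
      11→10: 10 black — skip
    11 black
  2 black
  13→12: 12 black — skip
  9 gray
    9→6: 6 black — skip
    3 gray
      3→10: 10 black — skip
      3→11: 11 black — skip
      3→12: 12 black — skip
    3 black
    5 gray
      5→13: 13 is gray → back edge
Back edge closes the cycle 13 → 9 → 5 → 13; its vertices are {5, 9, 13}.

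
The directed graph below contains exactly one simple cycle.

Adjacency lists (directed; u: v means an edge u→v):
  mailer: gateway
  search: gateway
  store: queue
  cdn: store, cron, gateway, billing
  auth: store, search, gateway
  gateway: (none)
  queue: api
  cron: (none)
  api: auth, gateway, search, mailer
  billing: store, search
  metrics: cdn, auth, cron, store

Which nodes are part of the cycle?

api, auth, queue, store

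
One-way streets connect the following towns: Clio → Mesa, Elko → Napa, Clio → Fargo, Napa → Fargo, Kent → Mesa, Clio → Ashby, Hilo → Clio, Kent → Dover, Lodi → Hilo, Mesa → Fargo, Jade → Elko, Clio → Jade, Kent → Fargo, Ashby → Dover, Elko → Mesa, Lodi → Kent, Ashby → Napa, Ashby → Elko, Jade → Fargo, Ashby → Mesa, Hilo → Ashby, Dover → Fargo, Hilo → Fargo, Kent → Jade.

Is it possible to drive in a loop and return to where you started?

No

DFS with white/gray/black marking, starting from Hilo:
Hilo gray
  Ashby gray
    Napa gray
      Fargo gray
      Fargo black
    Napa black
    Elko gray
      Elko→Napa: Napa black — skip
      Mesa gray
        Mesa→Fargo: Fargo black — skip
      Mesa black
    Elko black
    Ashby→Mesa: Mesa black — skip
    Dover gray
      Dover→Fargo: Fargo black — skip
    Dover black
  Ashby black
  Clio gray
    Clio→Mesa: Mesa black — skip
    Clio→Fargo: Fargo black — skip
    Jade gray
      Jade→Fargo: Fargo black — skip
      Jade→Elko: Elko black — skip
    Jade black
    Clio→Ashby: Ashby black — skip
  Clio black
  Hilo→Fargo: Fargo black — skip
Hilo black
Lodi gray
  Kent gray
    Kent→Dover: Dover black — skip
    Kent→Mesa: Mesa black — skip
    Kent→Jade: Jade black — skip
    Kent→Fargo: Fargo black — skip
  Kent black
  Lodi→Hilo: Hilo black — skip
Lodi black
Every edge goes to a white or black vertex — no back edge, so the graph is acyclic.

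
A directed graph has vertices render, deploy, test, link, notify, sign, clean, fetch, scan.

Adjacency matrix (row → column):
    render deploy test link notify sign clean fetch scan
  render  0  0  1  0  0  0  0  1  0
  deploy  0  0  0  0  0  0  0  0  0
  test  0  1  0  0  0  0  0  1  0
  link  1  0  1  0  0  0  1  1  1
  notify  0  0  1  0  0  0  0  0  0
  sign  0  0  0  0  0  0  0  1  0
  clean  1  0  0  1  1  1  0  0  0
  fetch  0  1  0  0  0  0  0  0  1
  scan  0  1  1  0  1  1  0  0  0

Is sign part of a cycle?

sign is on a cycle iff sign can reach itself via ≥1 edge.
sign → fetch → scan → sign — yes.

Yes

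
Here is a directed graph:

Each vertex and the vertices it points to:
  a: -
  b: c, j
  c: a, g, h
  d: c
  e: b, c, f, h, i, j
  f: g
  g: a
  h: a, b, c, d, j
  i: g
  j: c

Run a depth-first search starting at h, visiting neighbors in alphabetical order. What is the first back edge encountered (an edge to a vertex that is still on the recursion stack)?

c->h

DFS from h (visiting neighbors in alphabetical order); mark gray on enter, black on exit:
h gray
  a gray
  a black
  b gray
    c gray
      c→a: a black — skip
      g gray
        g→a: a black — skip
      g black
      c→h: h is gray → back edge
First back edge: c → h.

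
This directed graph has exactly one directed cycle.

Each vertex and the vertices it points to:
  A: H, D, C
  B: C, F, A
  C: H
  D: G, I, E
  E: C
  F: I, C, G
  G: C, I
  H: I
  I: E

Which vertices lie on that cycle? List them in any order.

DFS with gray/black marking from H:
H gray
  I gray
    E gray
      C gray
        C→H: H is gray → back edge
Back edge closes the cycle H → I → E → C → H; its vertices are {C, E, H, I}.

C, E, H, I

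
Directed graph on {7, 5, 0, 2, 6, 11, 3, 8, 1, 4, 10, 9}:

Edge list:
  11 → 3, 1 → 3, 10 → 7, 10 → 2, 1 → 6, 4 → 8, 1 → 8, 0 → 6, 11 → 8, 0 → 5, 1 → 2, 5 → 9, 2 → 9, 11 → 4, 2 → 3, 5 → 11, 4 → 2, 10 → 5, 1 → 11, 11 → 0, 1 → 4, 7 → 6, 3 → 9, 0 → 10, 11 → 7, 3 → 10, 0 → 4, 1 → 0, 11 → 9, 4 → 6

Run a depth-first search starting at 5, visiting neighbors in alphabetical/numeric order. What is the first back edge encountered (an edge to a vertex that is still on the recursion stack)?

10→2

DFS from 5 (visiting neighbors in alphabetical/numeric order); mark gray on enter, black on exit:
5 gray
  9 gray
  9 black
  11 gray
    0 gray
      4 gray
        2 gray
          3 gray
            3→9: 9 black — skip
            10 gray
              10→2: 2 is gray → back edge
First back edge: 10 → 2.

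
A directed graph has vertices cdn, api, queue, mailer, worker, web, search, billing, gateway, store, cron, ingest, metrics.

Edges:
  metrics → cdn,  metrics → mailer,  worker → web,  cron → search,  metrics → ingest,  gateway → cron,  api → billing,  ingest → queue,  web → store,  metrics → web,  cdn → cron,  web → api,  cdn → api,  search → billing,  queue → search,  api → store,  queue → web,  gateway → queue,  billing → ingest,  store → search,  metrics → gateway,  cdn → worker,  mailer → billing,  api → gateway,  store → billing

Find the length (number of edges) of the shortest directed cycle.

4

For each vertex v, BFS finds the shortest path from v back to v.
The shortest such closed walk is ingest → queue → search → billing → ingest, length 4.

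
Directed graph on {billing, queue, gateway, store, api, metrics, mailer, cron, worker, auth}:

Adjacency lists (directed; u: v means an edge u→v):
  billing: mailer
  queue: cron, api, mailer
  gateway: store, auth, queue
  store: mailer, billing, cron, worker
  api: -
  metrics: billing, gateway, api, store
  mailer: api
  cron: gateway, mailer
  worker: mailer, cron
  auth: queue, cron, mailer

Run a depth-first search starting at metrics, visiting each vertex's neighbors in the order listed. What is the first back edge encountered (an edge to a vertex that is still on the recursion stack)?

DFS from metrics (visiting each vertex's neighbors in the order listed); mark gray on enter, black on exit:
metrics gray
  billing gray
    mailer gray
      api gray
      api black
    mailer black
  billing black
  gateway gray
    store gray
      store→mailer: mailer black — skip
      store→billing: billing black — skip
      cron gray
        cron→gateway: gateway is gray → back edge
First back edge: cron → gateway.

cron→gateway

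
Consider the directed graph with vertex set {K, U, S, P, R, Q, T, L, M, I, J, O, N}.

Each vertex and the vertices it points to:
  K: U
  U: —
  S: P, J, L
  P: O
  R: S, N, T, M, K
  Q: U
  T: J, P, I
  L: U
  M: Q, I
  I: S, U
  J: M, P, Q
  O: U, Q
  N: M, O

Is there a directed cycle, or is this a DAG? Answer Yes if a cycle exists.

Yes

DFS with white/gray/black marking, starting from M:
M gray
  Q gray
    U gray
    U black
  Q black
  I gray
    S gray
      P gray
        O gray
          O→U: U black — skip
          O→Q: Q black — skip
        O black
      P black
      J gray
        J→M: M is gray → back edge
Back edge found, so a cycle exists: M → I → S → J → M.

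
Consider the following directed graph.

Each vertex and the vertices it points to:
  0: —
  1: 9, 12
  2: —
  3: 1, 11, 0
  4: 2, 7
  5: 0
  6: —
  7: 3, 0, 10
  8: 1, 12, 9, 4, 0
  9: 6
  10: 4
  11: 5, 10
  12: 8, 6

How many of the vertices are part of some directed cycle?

8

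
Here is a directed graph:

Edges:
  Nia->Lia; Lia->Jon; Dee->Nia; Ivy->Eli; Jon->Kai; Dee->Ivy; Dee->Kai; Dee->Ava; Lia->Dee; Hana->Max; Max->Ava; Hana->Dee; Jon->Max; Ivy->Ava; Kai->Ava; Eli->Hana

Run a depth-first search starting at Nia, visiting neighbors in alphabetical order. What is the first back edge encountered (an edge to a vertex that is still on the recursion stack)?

DFS from Nia (visiting neighbors in alphabetical order); mark gray on enter, black on exit:
Nia gray
  Lia gray
    Dee gray
      Ava gray
      Ava black
      Ivy gray
        Ivy→Ava: Ava black — skip
        Eli gray
          Hana gray
            Hana→Dee: Dee is gray → back edge
First back edge: Hana → Dee.

Hana->Dee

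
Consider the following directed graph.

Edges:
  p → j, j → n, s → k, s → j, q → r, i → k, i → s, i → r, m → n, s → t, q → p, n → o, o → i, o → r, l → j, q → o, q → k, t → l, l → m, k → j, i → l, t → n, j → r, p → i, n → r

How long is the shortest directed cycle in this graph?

5

For each vertex v, BFS finds the shortest path from v back to v.
The shortest such closed walk is o → i → k → j → n → o, length 5.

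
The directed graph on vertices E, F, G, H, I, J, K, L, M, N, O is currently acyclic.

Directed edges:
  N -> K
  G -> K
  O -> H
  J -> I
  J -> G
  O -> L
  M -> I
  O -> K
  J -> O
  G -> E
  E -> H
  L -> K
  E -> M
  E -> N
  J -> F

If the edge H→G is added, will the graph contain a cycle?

Adding H→G creates a cycle iff G can already reach H.
Path from G: G → E → H.
So G → … → H → G is a cycle.

Yes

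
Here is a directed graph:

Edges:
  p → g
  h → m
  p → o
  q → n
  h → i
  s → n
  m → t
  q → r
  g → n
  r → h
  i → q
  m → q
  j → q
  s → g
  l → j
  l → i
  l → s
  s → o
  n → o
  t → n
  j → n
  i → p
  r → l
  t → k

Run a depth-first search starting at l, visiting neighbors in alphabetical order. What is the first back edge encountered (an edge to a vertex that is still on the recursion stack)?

DFS from l (visiting neighbors in alphabetical order); mark gray on enter, black on exit:
l gray
  i gray
    p gray
      g gray
        n gray
          o gray
          o black
        n black
      g black
      p→o: o black — skip
    p black
    q gray
      q→n: n black — skip
      r gray
        h gray
          h→i: i is gray → back edge
First back edge: h → i.

h->i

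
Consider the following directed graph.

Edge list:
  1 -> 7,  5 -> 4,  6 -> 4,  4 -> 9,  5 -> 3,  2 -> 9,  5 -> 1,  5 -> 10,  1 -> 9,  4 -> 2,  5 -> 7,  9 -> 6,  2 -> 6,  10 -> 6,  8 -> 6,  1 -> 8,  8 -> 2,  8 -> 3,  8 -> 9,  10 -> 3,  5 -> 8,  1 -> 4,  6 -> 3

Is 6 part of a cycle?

Yes

6 is on a cycle iff 6 can reach itself via ≥1 edge.
6 → 4 → 2 → 6 — yes.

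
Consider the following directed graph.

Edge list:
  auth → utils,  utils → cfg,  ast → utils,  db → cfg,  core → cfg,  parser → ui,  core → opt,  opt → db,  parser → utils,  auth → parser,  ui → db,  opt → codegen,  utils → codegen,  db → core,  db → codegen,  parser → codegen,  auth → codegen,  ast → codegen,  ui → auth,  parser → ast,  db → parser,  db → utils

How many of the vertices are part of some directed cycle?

6

A vertex is on a directed cycle iff it belongs to a strongly connected component of size ≥ 2 (or has a self-loop).
The vertices on cycles are {db, ui, opt, auth, core, parser} — 6 in total.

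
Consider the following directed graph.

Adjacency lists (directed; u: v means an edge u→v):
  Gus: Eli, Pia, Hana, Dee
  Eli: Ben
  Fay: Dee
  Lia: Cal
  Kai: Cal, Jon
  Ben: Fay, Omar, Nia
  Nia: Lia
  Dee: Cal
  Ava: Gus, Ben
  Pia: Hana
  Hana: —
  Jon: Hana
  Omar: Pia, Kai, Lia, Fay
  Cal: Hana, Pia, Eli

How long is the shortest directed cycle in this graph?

5

For each vertex v, BFS finds the shortest path from v back to v.
The shortest such closed walk is Ben → Fay → Dee → Cal → Eli → Ben, length 5.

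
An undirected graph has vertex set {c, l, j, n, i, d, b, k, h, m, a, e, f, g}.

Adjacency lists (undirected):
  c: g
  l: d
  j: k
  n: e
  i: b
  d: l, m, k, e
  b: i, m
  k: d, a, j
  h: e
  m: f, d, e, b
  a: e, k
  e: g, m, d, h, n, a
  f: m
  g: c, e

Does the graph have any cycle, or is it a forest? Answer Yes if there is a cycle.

Yes

DFS, tracking each vertex's parent; an edge to a visited non-parent vertex closes a cycle.
Start from d:
visit d (parent –)
  visit l (parent d)
    l–d: parent, skip
  visit m (parent d)
    visit f (parent m)
      f–m: parent, skip
    m–d: parent, skip
    visit e (parent m)
      visit g (parent e)
        visit c (parent g)
          c–g: parent, skip
        g–e: parent, skip
      e–m: parent, skip
      e–d: d visited and ≠ parent → cycle
Cycle: d – m – e – d.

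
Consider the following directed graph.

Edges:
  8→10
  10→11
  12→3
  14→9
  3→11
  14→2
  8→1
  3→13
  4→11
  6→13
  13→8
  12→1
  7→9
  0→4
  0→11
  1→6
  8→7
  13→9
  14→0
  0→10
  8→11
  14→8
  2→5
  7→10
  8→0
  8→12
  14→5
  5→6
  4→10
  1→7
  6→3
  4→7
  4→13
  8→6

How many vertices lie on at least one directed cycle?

A vertex is on a directed cycle iff it belongs to a strongly connected component of size ≥ 2 (or has a self-loop).
The vertices on cycles are {0, 1, 3, 4, 6, 8, 12, 13} — 8 in total.

8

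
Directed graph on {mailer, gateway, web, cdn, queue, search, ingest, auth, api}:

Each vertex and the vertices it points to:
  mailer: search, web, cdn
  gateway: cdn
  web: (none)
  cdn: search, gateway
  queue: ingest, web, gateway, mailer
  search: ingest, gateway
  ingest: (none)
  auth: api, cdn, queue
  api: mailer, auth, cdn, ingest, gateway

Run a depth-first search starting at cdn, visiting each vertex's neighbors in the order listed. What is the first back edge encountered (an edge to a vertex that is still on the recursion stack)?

gateway→cdn

DFS from cdn (visiting each vertex's neighbors in the order listed); mark gray on enter, black on exit:
cdn gray
  search gray
    ingest gray
    ingest black
    gateway gray
      gateway→cdn: cdn is gray → back edge
First back edge: gateway → cdn.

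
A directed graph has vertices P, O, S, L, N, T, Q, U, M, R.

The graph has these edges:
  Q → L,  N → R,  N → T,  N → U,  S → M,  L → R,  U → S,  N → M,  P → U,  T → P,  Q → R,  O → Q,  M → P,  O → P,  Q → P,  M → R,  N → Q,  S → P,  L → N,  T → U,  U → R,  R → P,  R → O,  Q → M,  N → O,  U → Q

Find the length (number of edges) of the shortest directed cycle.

For each vertex v, BFS finds the shortest path from v back to v.
The shortest such closed walk is L → N → Q → L, length 3.

3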